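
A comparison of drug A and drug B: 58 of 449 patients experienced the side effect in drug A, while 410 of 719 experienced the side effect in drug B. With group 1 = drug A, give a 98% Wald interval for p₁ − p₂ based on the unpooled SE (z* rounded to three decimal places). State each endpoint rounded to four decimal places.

p̂₁ = 0.12918, p̂₂ = 0.57024, so the observed difference is -0.44106.
SE = √(0.000250533 + 0.000340844) = √0.000591377 = 0.024318.
z* = 2.326 at the 98% level. Margin of error = 0.05656.
CI: -0.44106 ± 0.05656 = (-0.4976, -0.3845).

(-0.4976, -0.3845)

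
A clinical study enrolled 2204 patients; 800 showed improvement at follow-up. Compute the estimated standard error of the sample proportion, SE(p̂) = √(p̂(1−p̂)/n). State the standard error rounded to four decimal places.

Sample proportion p̂ = 800/2204 = 0.36298.
p̂(1−p̂) = 0.36298·0.63702 = 0.231226.
SE = √(0.231226/2204) = √0.000104912 = 0.0102.

SE = 0.0102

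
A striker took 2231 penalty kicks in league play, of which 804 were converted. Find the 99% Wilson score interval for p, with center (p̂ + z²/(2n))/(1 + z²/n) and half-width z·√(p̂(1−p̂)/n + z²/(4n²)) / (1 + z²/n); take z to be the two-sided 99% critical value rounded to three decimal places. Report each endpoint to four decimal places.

(0.3346, 0.3869)

Here p̂ = 804/2231 = 0.36038 and z = 2.576 (z² = 6.635776).
1 + z²/n = 1.002974.
Adjusted center: (0.36038 + z²/(2n))/1.002974 = 0.36079.
Radicand: p̂(1−p̂)/n + z²/(4n²) = 0.000103319 + 0.000000333 = 0.000103652.
Half-width = z·√(radicand)/denom = 2.576·0.010181/1.002974 = 0.02615.
CI: 0.36079 ± 0.02615 = (0.3346, 0.3869).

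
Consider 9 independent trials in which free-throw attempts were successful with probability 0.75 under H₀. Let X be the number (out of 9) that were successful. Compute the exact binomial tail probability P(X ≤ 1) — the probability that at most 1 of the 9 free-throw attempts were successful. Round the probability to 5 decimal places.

P = 0.00011

X ~ Binomial(n=9, p=0.75).
P(X ≤ 1) = C(9,0)·0.75^0·0.25^9 + C(9,1)·0.75^1·0.25^8.
= 0.000004 + 0.000103 = 0.00011.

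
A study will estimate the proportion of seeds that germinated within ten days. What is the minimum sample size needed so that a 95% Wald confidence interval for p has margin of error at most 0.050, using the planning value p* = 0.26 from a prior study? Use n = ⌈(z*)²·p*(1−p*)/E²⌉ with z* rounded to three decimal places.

n = 296

The 95% critical value is z* = 1.960.
p*(1−p*) = 0.26·0.74 = 0.1924.
(z*)²·p*(1−p*)/E² = 3.841600·0.1924/0.002500 = 295.650.
Rounding up, n = 296.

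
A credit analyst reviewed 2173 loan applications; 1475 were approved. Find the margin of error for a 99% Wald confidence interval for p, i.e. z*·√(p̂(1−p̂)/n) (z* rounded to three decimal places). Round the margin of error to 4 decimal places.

ME = 0.0258

Sample proportion p̂ = 1475/2173 = 0.67879.
Standard error of p̂: √(0.218036/2173) = √0.000100339 = 0.010017.
z* = 2.576 at the 99% level.
So ME = 0.0258.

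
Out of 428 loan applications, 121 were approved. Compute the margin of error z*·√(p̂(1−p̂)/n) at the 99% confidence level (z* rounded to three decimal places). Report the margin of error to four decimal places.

The sample proportion is 121/428 = 0.28271.
SE = √(p̂(1−p̂)/n) = √(0.202785/428) = 0.021767.
z* = 2.576 at the 99% level.
So ME = 0.0561.

ME = 0.0561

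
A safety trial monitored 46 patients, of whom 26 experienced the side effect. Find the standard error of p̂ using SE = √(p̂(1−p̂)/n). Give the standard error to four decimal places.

Sample proportion p̂ = 26/46 = 0.56522.
p̂(1−p̂) = 0.56522·0.43478 = 0.245746.
SE = √(0.245746/46) = 0.0731.

SE = 0.0731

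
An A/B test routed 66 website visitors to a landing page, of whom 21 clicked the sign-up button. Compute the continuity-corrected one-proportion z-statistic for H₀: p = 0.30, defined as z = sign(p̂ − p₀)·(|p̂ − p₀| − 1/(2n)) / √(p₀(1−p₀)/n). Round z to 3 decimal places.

z = 0.188

p̂ = 21/66 = 0.31818. p̂ − p₀ = 0.018182.
1/(2n) = 0.007576.
Corrected numerator: |0.018182| − 0.007576 = 0.010606.
Null standard error: √(0.30·0.70/66) = √0.003181818 = 0.056408.
z = (+)0.010606/0.056408 = 0.188.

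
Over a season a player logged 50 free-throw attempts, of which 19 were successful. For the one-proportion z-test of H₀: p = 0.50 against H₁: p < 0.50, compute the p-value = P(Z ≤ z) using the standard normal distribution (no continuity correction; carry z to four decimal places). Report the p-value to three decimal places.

The sample proportion is 19/50 = 0.38000.
SE₀ = √(0.50·0.50/50) = 0.070711.
z = (p̂ − p₀)/SE = (19/50 − 0.50)/0.070711 ≈ -1.6971.
From the standard normal, P(Z ≤ z) = 0.045.

p-value = 0.045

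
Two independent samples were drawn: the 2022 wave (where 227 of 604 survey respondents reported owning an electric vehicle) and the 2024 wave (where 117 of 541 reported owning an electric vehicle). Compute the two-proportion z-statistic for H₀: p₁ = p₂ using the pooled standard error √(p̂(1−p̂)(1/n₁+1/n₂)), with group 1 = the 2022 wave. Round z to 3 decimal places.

z = 5.880

p̂₁ = 227/604 = 0.37583, p̂₂ = 117/541 = 0.21627.
Pooling: p̂ = 344/1145 = 0.30044.
Pooled SE = √[0.2101745·0.00350406] ≈ 0.027138.
z = 0.15956/0.027138 = 5.880.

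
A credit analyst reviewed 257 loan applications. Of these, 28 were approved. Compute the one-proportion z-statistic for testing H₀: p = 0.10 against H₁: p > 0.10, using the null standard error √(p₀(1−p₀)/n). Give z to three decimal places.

Sample proportion p̂ = 28/257 = 0.10895.
SE₀ = √(0.10·0.90/257) = 0.018713.
Test statistic: z = 0.00895/0.018713 = 0.478.

z = 0.478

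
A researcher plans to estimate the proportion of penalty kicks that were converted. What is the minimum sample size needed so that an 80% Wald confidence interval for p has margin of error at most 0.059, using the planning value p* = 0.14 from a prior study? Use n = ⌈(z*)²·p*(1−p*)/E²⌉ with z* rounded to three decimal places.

The 80% critical value is z* = 1.282.
p*(1−p*) = 0.1204.
(z*)²·p*(1−p*)/E² = 1.643524·0.1204/0.003481 = 56.846.
⌈56.846⌉ = 57.

n = 57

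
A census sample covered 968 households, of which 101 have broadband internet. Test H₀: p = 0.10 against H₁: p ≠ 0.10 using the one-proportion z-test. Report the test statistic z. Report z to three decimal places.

With x = 101 successes in n = 968, p̂ = 0.10434.
SE₀ = √(0.10·0.90/968) = 0.009642.
z = (p̂ − p₀)/SE = (0.10434 − 0.10)/0.009642 = 0.450.

z = 0.450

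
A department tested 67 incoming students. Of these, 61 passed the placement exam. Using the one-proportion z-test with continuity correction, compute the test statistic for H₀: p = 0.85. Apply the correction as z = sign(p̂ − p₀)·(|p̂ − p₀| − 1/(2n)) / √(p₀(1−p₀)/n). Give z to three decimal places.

p̂ = 61/67 = 0.91045. p̂ − p₀ = 0.060448.
Continuity correction 1/(2n) = 1/134 = 0.007463.
Corrected numerator: |0.060448| − 0.007463 = 0.052985.
SE₀ = √(0.85·0.15/67) = 0.043623.
z = +0.052985/0.043623 = 1.215.

z = 1.215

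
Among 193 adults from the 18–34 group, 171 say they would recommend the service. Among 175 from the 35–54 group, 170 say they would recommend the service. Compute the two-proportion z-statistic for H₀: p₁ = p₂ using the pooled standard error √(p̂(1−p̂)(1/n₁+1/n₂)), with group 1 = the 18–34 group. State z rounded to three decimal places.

Sample proportions: p̂₁ = 171/193 = 0.88601 and p̂₂ = 170/175 = 0.97143.
Pooled p̂ = (171+170)/(193+175) = 341/368 = 0.92663.
SE = √[p̂(1−p̂)(1/n₁+1/n₂)] = √[0.92663·0.07337·(1/193+1/175)] ≈ 0.027217.
z = (p̂₁ − p̂₂)/SE = (0.88601 − 0.97143)/0.027217 = -0.08542/0.027217 = -3.138.

z = -3.138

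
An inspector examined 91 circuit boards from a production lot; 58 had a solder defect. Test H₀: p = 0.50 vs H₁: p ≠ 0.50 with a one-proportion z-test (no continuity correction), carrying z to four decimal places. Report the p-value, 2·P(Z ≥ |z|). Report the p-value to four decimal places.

p-value = 0.0088

Sample proportion p̂ = 58/91 = 0.63736.
Null standard error: √(0.50·0.50/91) = √0.002747253 = 0.052414.
z = (p̂ − p₀)/SE = (58/91 − 0.50)/0.052414 ≈ 2.6207.
From the standard normal, 2·P(Z ≥ |z|) = 0.0088.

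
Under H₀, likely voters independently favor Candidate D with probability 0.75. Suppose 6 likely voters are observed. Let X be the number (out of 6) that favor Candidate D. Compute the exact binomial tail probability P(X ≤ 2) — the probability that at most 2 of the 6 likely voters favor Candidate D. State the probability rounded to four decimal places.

P = 0.0376

X is binomial with n = 6 and p = 0.75.
P(X ≤ 2) = C(6,0)·0.75^0·0.25^6 + C(6,1)·0.75^1·0.25^5 + C(6,2)·0.75^2·0.25^4.
= 0.000244 + 0.004395 + 0.032959 = 0.0376.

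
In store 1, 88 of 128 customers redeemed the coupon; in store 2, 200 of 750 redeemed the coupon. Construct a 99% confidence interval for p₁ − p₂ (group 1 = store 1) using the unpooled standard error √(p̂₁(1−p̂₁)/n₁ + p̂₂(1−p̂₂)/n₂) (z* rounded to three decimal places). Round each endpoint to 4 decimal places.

p̂₁ = 88/128 = 0.68750, p̂₂ = 200/750 = 0.26667; p̂₁ − p̂₂ = 0.42083.
Unpooled SE = √(p̂₁(1−p̂₁)/n₁ + p̂₂(1−p̂₂)/n₂) = √(0.001678467 + 0.000260741) = 0.044036.
The 99% critical value is z* = 2.576. Margin = 2.576·0.044036 = 0.11344.
CI: 0.42083 ± 0.11344 = (0.3074, 0.5343).

(0.3074, 0.5343)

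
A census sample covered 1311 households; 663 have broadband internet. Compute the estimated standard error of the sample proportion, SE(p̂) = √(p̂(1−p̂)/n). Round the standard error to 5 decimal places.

SE = 0.01381

With x = 663 successes in n = 1311, p̂ = 0.50572.
p̂(1−p̂) = 0.249967.
SE = √(0.249967/1311) = 0.01381.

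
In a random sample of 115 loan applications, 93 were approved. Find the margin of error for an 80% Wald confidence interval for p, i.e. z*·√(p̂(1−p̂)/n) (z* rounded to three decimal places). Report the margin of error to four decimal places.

ME = 0.0470

The sample proportion is 93/115 = 0.80870.
SE = √(p̂(1−p̂)/n) = √(0.154707/115) = 0.036678.
For 80% confidence, z* = 1.282.
ME = 1.282·0.036678 = 0.0470.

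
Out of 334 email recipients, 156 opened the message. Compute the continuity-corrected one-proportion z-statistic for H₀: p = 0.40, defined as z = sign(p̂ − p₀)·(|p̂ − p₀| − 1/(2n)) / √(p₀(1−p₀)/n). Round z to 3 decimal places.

z = 2.446

With x = 156 successes in n = 334, p̂ = 0.46707. p̂ − p₀ = 0.067066.
Continuity correction 1/(2n) = 1/668 = 0.001497.
Corrected numerator: |0.067066| − 0.001497 = 0.065569.
Under H₀, SE = √(p₀(1−p₀)/n) = √(0.40·0.60/334) = √0.000718563 = 0.026806.
z = (+)0.065569/0.026806 = 2.446.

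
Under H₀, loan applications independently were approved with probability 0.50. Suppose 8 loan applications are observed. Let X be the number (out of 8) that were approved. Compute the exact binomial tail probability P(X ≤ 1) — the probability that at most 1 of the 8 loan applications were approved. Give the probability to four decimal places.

X is binomial with n = 8 and p = 0.50.
P(X ≤ 1) = C(8,0)·0.50^0·0.50^8 + C(8,1)·0.50^1·0.50^7.
= 0.003906 + 0.031250 = 0.0352.

P = 0.0352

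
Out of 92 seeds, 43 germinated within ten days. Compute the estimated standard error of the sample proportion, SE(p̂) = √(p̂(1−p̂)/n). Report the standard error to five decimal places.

SE = 0.05202

Sample proportion p̂ = 43/92 = 0.46739.
p̂(1−p̂) = 0.46739·0.53261 = 0.248937.
Dividing by n and taking the root: √0.002705837 = 0.05202.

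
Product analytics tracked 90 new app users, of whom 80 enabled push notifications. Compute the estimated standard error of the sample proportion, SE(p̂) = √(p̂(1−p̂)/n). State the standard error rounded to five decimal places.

p̂ = 80/90 = 0.88889.
p̂(1−p̂) = 0.098765.
Dividing by n and taking the root: √0.001097389 = 0.03313.

SE = 0.03313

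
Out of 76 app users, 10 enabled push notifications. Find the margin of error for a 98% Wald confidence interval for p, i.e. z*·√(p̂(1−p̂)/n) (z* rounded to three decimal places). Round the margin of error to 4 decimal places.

ME = 0.0902

Sample proportion p̂ = 10/76 = 0.13158.
Standard error of p̂: √(0.114266/76) = √0.001503499 = 0.038775.
The 98% critical value is z* = 2.326.
So ME = 0.0902.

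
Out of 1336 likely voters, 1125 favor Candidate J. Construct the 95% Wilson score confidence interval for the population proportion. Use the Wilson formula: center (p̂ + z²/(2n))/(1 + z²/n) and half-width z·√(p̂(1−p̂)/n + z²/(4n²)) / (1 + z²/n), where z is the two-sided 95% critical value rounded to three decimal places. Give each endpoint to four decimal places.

(0.8215, 0.8606)

Here p̂ = 1125/1336 = 0.84207 and z = 1.960 (z² = 3.841600).
Denominator 1 + z²/n = 1 + 3.841600/1336 = 1.002875.
Center = (0.84207 + 0.001438)/1.002875 = 0.84109.
Radicand: p̂(1−p̂)/n + z²/(4n²) = 0.000099544 + 0.000000538 = 0.000100082.
Half-width = z·√(radicand)/denom = 1.960·0.010004/1.002875 = 0.01955.
Interval: 0.84109 ± 0.01955 → (0.8215, 0.8606).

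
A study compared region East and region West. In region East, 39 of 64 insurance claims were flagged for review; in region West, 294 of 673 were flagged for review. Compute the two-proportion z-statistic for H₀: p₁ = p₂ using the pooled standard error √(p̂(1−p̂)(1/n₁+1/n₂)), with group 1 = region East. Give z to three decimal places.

Sample proportions: p̂₁ = 39/64 = 0.60938 and p̂₂ = 294/673 = 0.43685.
Pooling: p̂ = 333/737 = 0.45183.
Pooled SE = √[0.2476798·0.01711088] ≈ 0.065100.
z = (p̂₁ − p̂₂)/SE = (0.60938 − 0.43685)/0.065100 = 0.17253/0.065100 = 2.650.

z = 2.650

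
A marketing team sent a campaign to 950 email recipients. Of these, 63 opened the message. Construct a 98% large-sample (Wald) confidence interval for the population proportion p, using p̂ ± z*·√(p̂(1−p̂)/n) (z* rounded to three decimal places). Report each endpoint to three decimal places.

Sample proportion p̂ = 63/950 = 0.06632.
SE = √(p̂(1−p̂)/n) = √(0.061918/950) = 0.008073.
The 98% critical value is z* = 2.326.
Margin of error: 2.326 × 0.008073 = 0.01878.
Interval: 0.06632 ± 0.01878 → (0.048, 0.085).

(0.048, 0.085)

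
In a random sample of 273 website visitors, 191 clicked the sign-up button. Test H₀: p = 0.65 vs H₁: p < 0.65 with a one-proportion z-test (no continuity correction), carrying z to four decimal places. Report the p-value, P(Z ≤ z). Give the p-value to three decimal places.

p-value = 0.957

With x = 191 successes in n = 273, p̂ = 0.69963.
Under H₀, SE = √(p₀(1−p₀)/n) = √(0.65·0.35/273) = √0.000833333 = 0.028868.
z = (p̂ − p₀)/SE = (191/273 − 0.65)/0.028868 ≈ 1.7194.
From the standard normal, P(Z ≤ z) = 0.957.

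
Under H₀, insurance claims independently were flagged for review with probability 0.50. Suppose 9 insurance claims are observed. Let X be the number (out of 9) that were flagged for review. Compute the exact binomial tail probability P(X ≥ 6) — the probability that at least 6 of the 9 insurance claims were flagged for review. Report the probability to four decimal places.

P = 0.2539

X ~ Binomial(n=9, p=0.50).
P(X ≥ 6) = C(9,6)·0.50^6·0.50^3 + C(9,7)·0.50^7·0.50^2 + C(9,8)·0.50^8·0.50^1 + C(9,9)·0.50^9·0.50^0.
= 0.164062 + 0.070312 + 0.017578 + 0.001953 = 0.2539.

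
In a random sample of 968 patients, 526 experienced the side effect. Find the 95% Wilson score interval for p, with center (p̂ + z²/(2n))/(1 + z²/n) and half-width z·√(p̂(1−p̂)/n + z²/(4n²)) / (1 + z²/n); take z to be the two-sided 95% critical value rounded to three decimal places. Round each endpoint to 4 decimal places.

(0.5119, 0.5745)

p̂ = 526/968 = 0.54339; z = 1.960, so z² = 3.841600.
1 + z²/n = 1.003969.
Adjusted center: (0.54339 + z²/(2n))/1.003969 = 0.54322.
Radicand: p̂(1−p̂)/n + z²/(4n²) = 0.000256320 + 0.000001025 = 0.000257345.
Half-width = z·√(radicand)/denom = 1.960·0.016042/1.003969 = 0.03132.
Interval: 0.54322 ± 0.03132 → (0.5119, 0.5745).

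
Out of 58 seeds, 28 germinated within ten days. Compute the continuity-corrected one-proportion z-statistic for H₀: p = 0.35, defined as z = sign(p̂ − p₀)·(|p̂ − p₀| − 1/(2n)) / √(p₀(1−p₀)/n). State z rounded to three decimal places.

p̂ = 28/58 = 0.48276. p̂ − p₀ = 0.132759.
1/(2n) = 0.008621.
Corrected numerator: |0.132759| − 0.008621 = 0.124138.
Under H₀, SE = √(p₀(1−p₀)/n) = √(0.35·0.65/58) = √0.003922414 = 0.062629.
z = (+)0.124138/0.062629 = 1.982.

z = 1.982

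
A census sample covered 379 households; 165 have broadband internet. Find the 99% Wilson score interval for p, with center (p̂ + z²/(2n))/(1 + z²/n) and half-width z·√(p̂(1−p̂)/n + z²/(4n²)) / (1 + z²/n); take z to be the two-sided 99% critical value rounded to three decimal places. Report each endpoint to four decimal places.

p̂ = 165/379 = 0.43536; z = 2.576, so z² = 6.635776.
Denominator 1 + z²/n = 1 + 6.635776/379 = 1.017509.
Center = (0.43536 + 0.008754)/1.017509 = 0.43647.
Radicand: p̂(1−p̂)/n + z²/(4n²) = 0.000648605 + 0.000011549 = 0.000660154.
Half-width = z·√(radicand)/denom = 2.576·0.025693/1.017509 = 0.06505.
CI: 0.43647 ± 0.06505 = (0.3714, 0.5015).

(0.3714, 0.5015)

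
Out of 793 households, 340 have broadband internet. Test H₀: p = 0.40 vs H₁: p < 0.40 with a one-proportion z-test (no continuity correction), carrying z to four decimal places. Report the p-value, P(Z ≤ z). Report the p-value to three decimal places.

p-value = 0.951

The sample proportion is 340/793 = 0.42875.
Null standard error: √(0.40·0.60/793) = √0.000302648 = 0.017397.
Test statistic (full precision, shown to 4 dp): z = (340/793 − 0.40)/SE₀ ≈ 1.6527.
p-value = P(Z ≤ z) with z = 1.6527 → 0.951.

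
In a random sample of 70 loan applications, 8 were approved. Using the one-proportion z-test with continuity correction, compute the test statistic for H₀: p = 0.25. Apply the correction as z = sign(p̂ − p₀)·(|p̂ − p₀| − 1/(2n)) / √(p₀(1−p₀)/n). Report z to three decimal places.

p̂ = 8/70 = 0.11429. p̂ − p₀ = -0.135714.
Continuity correction 1/(2n) = 1/140 = 0.007143.
Corrected numerator: |-0.135714| − 0.007143 = 0.128571.
Null standard error: √(0.25·0.75/70) = √0.002678571 = 0.051755.
z = −0.128571/0.051755 = -2.484.

z = -2.484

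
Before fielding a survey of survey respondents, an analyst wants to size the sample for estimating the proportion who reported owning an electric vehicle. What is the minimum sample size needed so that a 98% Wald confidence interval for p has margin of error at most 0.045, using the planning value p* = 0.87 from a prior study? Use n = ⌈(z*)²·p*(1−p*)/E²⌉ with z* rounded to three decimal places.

z* = 2.326 at the 98% level.
p*(1−p*) = 0.1131.
(z*)²·p*(1−p*)/E² = 5.410276·0.1131/0.002025 = 302.174.
⌈302.174⌉ = 303.

n = 303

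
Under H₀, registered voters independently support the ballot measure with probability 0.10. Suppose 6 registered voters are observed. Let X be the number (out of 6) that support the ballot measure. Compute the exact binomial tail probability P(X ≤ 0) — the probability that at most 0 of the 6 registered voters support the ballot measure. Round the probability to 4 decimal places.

X ~ Binomial(n=6, p=0.10).
P(X ≤ 0) = C(6,0)·0.10^0·0.90^6.
= 0.531441 = 0.5314.

P = 0.5314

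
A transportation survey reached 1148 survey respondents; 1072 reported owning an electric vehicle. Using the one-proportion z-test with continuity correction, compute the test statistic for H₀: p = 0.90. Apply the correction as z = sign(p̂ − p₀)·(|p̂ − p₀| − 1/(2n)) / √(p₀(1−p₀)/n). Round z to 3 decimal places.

Sample proportion p̂ = 1072/1148 = 0.93380. p̂ − p₀ = 0.033798.
1/(2n) = 0.000436.
Corrected numerator: |0.033798| − 0.000436 = 0.033362.
Under H₀, SE = √(p₀(1−p₀)/n) = √(0.90·0.10/1148) = √0.000078397 = 0.008854.
z = (+)0.033362/0.008854 = 3.768.

z = 3.768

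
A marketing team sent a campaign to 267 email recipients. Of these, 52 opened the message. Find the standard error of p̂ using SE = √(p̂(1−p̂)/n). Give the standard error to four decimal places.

SE = 0.0242

Sample proportion p̂ = 52/267 = 0.19476.
p̂(1−p̂) = 0.19476·0.80524 = 0.156829.
SE = √(0.156829/267) = 0.0242.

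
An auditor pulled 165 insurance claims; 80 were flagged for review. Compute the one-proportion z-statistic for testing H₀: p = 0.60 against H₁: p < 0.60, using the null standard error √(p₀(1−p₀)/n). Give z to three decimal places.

Sample proportion p̂ = 80/165 = 0.48485.
Under H₀, SE = √(p₀(1−p₀)/n) = √(0.60·0.40/165) = √0.001454545 = 0.038139.
z = (p̂ − p₀)/SE = (0.48485 − 0.60)/0.038139 = -3.019.

z = -3.019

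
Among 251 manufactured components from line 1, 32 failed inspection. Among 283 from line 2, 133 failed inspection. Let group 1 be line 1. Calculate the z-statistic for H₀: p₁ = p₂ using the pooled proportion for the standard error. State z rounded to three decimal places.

p̂₁ = 32/251 = 0.12749, p̂₂ = 133/283 = 0.46996.
Pooled p̂ = (32+133)/(251+283) = 165/534 = 0.30899.
SE = √[p̂(1−p̂)(1/n₁+1/n₂)] = √[0.30899·0.69101·(1/251+1/283)] ≈ 0.040064.
z = -0.34247/0.040064 = -8.548.

z = -8.548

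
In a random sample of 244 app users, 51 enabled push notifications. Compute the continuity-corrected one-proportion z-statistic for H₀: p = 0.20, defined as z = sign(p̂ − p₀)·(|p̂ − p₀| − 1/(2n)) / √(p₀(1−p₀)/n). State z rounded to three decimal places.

The sample proportion is 51/244 = 0.20902. p̂ − p₀ = 0.009016.
1/(2n) = 0.002049.
Corrected numerator: |0.009016| − 0.002049 = 0.006967.
SE₀ = √(0.20·0.80/244) = 0.025607.
z = (+)0.006967/0.025607 = 0.272.

z = 0.272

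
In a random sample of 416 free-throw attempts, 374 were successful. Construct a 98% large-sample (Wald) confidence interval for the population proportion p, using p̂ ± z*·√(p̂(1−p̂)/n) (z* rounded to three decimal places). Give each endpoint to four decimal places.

Sample proportion p̂ = 374/416 = 0.89904.
SE(p̂) = √(0.89904·0.10096/416) = 0.014771.
For 98% confidence, z* = 2.326.
Margin = 2.326·0.014771 = 0.03436.
So the interval runs from 0.8647 to 0.9334.

(0.8647, 0.9334)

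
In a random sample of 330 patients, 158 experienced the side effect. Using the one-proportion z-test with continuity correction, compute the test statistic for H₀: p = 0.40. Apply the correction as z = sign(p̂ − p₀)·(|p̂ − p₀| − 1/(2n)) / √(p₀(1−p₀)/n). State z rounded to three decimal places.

z = 2.865

p̂ = 158/330 = 0.47879. p̂ − p₀ = 0.078788.
Continuity correction 1/(2n) = 1/660 = 0.001515.
Corrected numerator: |0.078788| − 0.001515 = 0.077273.
Null standard error: √(0.40·0.60/330) = √0.000727273 = 0.026968.
z = +0.077273/0.026968 = 2.865.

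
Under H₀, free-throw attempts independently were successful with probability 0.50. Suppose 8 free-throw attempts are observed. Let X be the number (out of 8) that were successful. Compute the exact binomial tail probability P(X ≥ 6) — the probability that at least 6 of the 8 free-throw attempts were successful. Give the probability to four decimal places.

P = 0.1445

X is binomial with n = 8 and p = 0.50.
P(X ≥ 6) = C(8,6)·0.50^6·0.50^2 + C(8,7)·0.50^7·0.50^1 + C(8,8)·0.50^8·0.50^0.
= 0.109375 + 0.031250 + 0.003906 = 0.1445.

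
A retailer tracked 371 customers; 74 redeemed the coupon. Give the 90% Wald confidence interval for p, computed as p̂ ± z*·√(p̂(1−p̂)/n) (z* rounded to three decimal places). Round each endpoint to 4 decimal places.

With x = 74 successes in n = 371, p̂ = 0.19946.
SE = √(p̂(1−p̂)/n) = √(0.159676/371) = 0.020746.
For 90% confidence, z* = 1.645.
Margin = 1.645·0.020746 = 0.03413.
So the interval runs from 0.1653 to 0.2336.

(0.1653, 0.2336)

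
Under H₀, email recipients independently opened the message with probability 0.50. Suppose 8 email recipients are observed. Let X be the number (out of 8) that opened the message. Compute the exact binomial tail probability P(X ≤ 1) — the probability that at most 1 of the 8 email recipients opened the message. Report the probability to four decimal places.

P = 0.0352

X ~ Binomial(n=8, p=0.50).
P(X ≤ 1) = C(8,0)·0.50^0·0.50^8 + C(8,1)·0.50^1·0.50^7.
= 0.003906 + 0.031250 = 0.0352.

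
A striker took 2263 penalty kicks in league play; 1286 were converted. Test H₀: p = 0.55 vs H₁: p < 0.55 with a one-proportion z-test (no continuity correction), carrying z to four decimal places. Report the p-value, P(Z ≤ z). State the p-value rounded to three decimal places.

p-value = 0.960

Sample proportion p̂ = 1286/2263 = 0.56827.
SE₀ = √(0.55·0.45/2263) = 0.010458.
Test statistic (full precision, shown to 4 dp): z = (1286/2263 − 0.55)/SE₀ ≈ 1.7472.
p-value = P(Z ≤ z) with z = 1.7472 → 0.960.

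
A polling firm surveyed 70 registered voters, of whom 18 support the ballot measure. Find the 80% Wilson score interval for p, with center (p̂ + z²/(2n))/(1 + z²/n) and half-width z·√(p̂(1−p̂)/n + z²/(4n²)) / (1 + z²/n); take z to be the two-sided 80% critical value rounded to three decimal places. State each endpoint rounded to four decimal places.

Here p̂ = 18/70 = 0.25714 and z = 1.282 (z² = 1.643524).
Denominator 1 + z²/n = 1 + 1.643524/70 = 1.023479.
Adjusted center: (0.25714 + z²/(2n))/1.023479 = 0.26271.
Radicand: p̂(1−p̂)/n + z²/(4n²) = 0.002728863 + 0.000083853 = 0.002812716.
Half-width = z·√(radicand)/denom = 1.282·0.053035/1.023479 = 0.06643.
CI: 0.26271 ± 0.06643 = (0.1963, 0.3291).

(0.1963, 0.3291)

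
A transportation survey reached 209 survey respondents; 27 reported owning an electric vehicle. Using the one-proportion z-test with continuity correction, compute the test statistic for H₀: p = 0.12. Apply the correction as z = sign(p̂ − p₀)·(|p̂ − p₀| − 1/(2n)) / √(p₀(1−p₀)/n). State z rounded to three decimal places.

z = 0.302

The sample proportion is 27/209 = 0.12919. p̂ − p₀ = 0.009187.
Continuity correction 1/(2n) = 1/418 = 0.002392.
Corrected numerator: |0.009187| − 0.002392 = 0.006795.
Null standard error: √(0.12·0.88/209) = √0.000505263 = 0.022478.
z = (+)0.006795/0.022478 = 0.302.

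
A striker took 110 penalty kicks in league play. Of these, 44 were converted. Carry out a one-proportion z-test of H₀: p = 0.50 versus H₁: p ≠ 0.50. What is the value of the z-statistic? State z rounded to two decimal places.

z = -2.10

With x = 44 successes in n = 110, p̂ = 0.40000.
SE₀ = √(0.50·0.50/110) = 0.047673.
z = (p̂ − p₀)/SE = (0.40000 − 0.50)/0.047673 = -2.10.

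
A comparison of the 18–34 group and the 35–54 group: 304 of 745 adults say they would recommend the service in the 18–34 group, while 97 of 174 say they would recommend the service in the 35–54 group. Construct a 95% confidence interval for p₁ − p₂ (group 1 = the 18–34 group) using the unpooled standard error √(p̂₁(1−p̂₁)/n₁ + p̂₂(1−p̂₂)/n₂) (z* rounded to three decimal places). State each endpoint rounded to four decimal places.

(-0.2312, -0.0676)

p̂₁ = 0.40805, p̂₂ = 0.55747, so the observed difference is -0.14942.
Unpooled SE = √(p̂₁(1−p̂₁)/n₁ + p̂₂(1−p̂₂)/n₂) = √(0.000324223 + 0.001417799) = 0.041738.
z* = 1.960 at the 95% level. Margin = 1.960·0.041738 = 0.08181.
CI: -0.14942 ± 0.08181 = (-0.2312, -0.0676).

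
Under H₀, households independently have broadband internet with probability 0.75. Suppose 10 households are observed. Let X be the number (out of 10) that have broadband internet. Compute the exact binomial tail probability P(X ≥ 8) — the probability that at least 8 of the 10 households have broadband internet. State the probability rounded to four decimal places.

X is binomial with n = 10 and p = 0.75.
P(X ≥ 8) = C(10,8)·0.75^8·0.25^2 + C(10,9)·0.75^9·0.25^1 + C(10,10)·0.75^10·0.25^0.
= 0.281568 + 0.187712 + 0.056314 = 0.5256.

P = 0.5256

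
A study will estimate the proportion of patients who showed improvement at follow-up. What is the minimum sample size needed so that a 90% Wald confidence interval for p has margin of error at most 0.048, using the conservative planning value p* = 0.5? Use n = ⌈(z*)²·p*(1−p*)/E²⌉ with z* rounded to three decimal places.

n = 294

z* = 1.645 at the 90% level.
p*(1−p*) = 0.2500.
Required n before rounding: 2.706025 × 0.2500 / 0.048² = 293.623.
⌈293.623⌉ = 294.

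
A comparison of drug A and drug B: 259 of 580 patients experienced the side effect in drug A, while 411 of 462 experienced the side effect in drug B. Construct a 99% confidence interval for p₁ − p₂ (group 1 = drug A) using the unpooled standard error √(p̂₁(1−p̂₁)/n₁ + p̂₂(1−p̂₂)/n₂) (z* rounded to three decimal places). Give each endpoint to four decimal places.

p̂₁ = 0.44655, p̂₂ = 0.88961, so the observed difference is -0.44306.
Unpooled SE = √(p̂₁(1−p̂₁)/n₁ + p̂₂(1−p̂₂)/n₂) = √(0.000426109 + 0.000212562) = 0.025272.
z* = 2.576 at the 99% level. Margin = 2.576·0.025272 = 0.06510.
So the interval runs from -0.5082 to -0.3780.

(-0.5082, -0.3780)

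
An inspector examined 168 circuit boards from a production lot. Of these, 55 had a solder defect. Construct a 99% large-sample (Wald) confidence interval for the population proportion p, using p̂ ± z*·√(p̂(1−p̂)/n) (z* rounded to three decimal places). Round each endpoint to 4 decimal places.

(0.2341, 0.4206)

Sample proportion p̂ = 55/168 = 0.32738.
Standard error of p̂: √(0.220203/168) = √0.001310730 = 0.036204.
The 99% critical value is z* = 2.576.
Margin of error: 2.576 × 0.036204 = 0.09326.
Interval: 0.32738 ± 0.09326 → (0.2341, 0.4206).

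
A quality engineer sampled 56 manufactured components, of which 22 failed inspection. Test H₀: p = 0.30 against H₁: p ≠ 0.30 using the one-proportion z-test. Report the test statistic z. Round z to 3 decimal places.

z = 1.516

p̂ = 22/56 = 0.39286.
Under H₀, SE = √(p₀(1−p₀)/n) = √(0.30·0.70/56) = √0.003750000 = 0.061237.
z = (0.39286 − 0.30)/0.061237 = 0.09286/0.061237 = 1.516.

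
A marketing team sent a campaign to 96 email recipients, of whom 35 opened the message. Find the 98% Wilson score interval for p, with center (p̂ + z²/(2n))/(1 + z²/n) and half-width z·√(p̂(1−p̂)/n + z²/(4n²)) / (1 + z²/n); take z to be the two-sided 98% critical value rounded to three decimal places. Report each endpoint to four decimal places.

(0.2604, 0.4832)

p̂ = 35/96 = 0.36458; z = 2.326, so z² = 5.410276.
Denominator 1 + z²/n = 1 + 5.410276/96 = 1.056357.
Adjusted center: (0.36458 + z²/(2n))/1.056357 = 0.37181.
Radicand: p̂(1−p̂)/n + z²/(4n²) = 0.002413149 + 0.000146763 = 0.002559912.
Half-width = z·√(radicand)/denom = 2.326·0.050596/1.056357 = 0.11141.
Interval: 0.37181 ± 0.11141 → (0.2604, 0.4832).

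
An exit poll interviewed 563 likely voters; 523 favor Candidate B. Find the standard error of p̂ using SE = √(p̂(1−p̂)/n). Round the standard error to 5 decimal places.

SE = 0.01083

With x = 523 successes in n = 563, p̂ = 0.92895.
p̂(1−p̂) = 0.066002.
SE = √(0.066002/563) = 0.01083.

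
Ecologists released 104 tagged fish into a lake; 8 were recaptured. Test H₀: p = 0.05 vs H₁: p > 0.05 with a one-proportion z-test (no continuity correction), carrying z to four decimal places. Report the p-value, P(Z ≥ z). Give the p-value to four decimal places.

Sample proportion p̂ = 8/104 = 0.07692.
Null standard error: √(0.05·0.95/104) = √0.000456731 = 0.021371.
z = (p̂ − p₀)/SE = (8/104 − 0.05)/0.021371 ≈ 1.2598.
From the standard normal, P(Z ≥ z) = 0.1039.

p-value = 0.1039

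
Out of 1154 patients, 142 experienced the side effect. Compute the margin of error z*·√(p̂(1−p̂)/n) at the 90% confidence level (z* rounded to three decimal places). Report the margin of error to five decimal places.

With x = 142 successes in n = 1154, p̂ = 0.12305.
SE(p̂) = √(0.12305·0.87695/1154) = 0.009670.
z* = 1.645 at the 90% level.
Margin of error = z*·SE = 1.645 × 0.009670 = 0.01591.

ME = 0.01591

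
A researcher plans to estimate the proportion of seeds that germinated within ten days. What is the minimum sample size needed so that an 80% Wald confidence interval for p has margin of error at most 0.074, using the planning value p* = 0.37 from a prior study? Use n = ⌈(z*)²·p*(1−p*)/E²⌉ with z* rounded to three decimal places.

z* = 1.282 at the 80% level.
p*(1−p*) = 0.37·0.63 = 0.2331.
(z*)²·p*(1−p*)/E² = 1.643524·0.2331/0.005476 = 69.961.
Rounding up, n = 70.

n = 70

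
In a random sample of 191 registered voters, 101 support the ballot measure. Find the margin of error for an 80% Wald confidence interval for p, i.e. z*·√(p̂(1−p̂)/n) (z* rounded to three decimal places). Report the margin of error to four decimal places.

ME = 0.0463

p̂ = 101/191 = 0.52880.
SE = √(p̂(1−p̂)/n) = √(0.249171/191) = 0.036119.
The 80% critical value is z* = 1.282.
Margin of error = z*·SE = 1.282 × 0.036119 = 0.0463.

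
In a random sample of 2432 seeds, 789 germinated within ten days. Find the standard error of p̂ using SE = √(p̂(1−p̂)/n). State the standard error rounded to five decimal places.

SE = 0.00949

p̂ = 789/2432 = 0.32442.
p̂(1−p̂) = 0.32442·0.67558 = 0.219172.
SE = √(0.219172/2432) = 0.00949.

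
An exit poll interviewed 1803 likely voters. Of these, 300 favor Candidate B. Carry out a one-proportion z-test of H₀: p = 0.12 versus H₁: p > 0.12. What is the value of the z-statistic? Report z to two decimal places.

Sample proportion p̂ = 300/1803 = 0.16639.
Null standard error: √(0.12·0.88/1803) = √0.000058569 = 0.007653.
Test statistic: z = 0.04639/0.007653 = 6.06.

z = 6.06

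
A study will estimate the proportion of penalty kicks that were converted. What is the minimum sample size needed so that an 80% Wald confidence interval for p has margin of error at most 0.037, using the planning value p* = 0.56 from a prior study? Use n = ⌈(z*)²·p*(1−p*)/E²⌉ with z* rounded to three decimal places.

The 80% critical value is z* = 1.282.
p*(1−p*) = 0.2464.
(z*)²·p*(1−p*)/E² = 1.643524·0.2464/0.001369 = 295.810.
Rounding up, n = 296.

n = 296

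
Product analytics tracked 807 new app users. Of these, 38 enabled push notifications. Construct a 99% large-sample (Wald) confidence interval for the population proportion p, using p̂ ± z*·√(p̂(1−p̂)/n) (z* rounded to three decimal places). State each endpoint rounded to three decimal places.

(0.028, 0.066)

p̂ = 38/807 = 0.04709.
SE = √(p̂(1−p̂)/n) = √(0.044871/807) = 0.007457.
For 99% confidence, z* = 2.576.
Margin = 2.576·0.007457 = 0.01921.
Interval: 0.04709 ± 0.01921 → (0.028, 0.066).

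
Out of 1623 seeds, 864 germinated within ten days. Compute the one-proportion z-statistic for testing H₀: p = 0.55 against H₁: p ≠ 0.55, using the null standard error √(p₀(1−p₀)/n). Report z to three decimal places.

p̂ = 864/1623 = 0.53235.
Under H₀, SE = √(p₀(1−p₀)/n) = √(0.55·0.45/1623) = √0.000152495 = 0.012349.
Test statistic: z = -0.01765/0.012349 = -1.429.

z = -1.429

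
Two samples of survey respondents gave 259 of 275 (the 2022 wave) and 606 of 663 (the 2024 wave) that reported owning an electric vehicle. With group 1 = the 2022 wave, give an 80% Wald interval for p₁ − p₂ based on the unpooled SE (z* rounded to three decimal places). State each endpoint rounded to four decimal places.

(0.0049, 0.0506)

p̂₁ = 259/275 = 0.94182, p̂₂ = 606/663 = 0.91403; p̂₁ − p̂₂ = 0.02779.
Unpooled SE = √(p̂₁(1−p̂₁)/n₁ + p̂₂(1−p̂₂)/n₂) = √(0.000199261 + 0.000118524) = 0.017827.
For 80% confidence, z* = 1.282. Margin = 1.282·0.017827 = 0.02285.
Interval: 0.02779 ± 0.02285 → (0.0049, 0.0506).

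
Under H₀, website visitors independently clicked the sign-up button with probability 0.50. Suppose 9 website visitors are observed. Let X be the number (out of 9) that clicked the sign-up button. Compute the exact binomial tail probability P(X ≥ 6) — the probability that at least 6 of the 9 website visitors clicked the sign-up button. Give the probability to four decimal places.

X is binomial with n = 9 and p = 0.50.
P(X ≥ 6) = C(9,6)·0.50^6·0.50^3 + C(9,7)·0.50^7·0.50^2 + C(9,8)·0.50^8·0.50^1 + C(9,9)·0.50^9·0.50^0.
= 0.164062 + 0.070312 + 0.017578 + 0.001953 = 0.2539.

P = 0.2539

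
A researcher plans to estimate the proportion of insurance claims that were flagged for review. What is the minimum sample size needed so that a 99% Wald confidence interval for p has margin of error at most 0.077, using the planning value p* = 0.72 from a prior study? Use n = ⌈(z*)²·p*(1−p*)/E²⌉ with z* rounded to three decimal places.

n = 226

z* = 2.576 at the 99% level.
p*(1−p*) = 0.72·0.28 = 0.2016.
(z*)²·p*(1−p*)/E² = 6.635776·0.2016/0.005929 = 225.632.
Rounding up, n = 226.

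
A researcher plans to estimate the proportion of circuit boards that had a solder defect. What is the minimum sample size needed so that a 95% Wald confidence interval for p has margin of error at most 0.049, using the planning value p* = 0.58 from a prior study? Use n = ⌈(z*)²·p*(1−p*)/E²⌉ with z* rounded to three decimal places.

n = 390

For 95% confidence, z* = 1.960.
p*(1−p*) = 0.2436.
Required n before rounding: 3.841600 × 0.2436 / 0.049² = 389.760.
⌈389.760⌉ = 390.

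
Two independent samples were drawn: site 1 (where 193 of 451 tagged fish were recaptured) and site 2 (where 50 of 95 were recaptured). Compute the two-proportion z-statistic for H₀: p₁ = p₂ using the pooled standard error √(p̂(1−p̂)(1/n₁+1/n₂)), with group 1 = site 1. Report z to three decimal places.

z = -1.754

p̂₁ = 193/451 = 0.42794, p̂₂ = 50/95 = 0.52632.
Pooled p̂ = (193+50)/(451+95) = 243/546 = 0.44505.
SE = √[p̂(1−p̂)(1/n₁+1/n₂)] = √[0.44505·0.55495·(1/451+1/95)] ≈ 0.056102.
z = (p̂₁ − p̂₂)/SE = (0.42794 − 0.52632)/0.056102 = -0.09838/0.056102 = -1.754.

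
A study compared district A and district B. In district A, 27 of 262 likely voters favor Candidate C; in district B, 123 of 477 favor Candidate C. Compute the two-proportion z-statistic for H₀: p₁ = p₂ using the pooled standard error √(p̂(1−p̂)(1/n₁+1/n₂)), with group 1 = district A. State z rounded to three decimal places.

z = -5.005

Sample proportions: p̂₁ = 27/262 = 0.10305 and p̂₂ = 123/477 = 0.25786.
Pooled p̂ = (27+123)/(262+477) = 150/739 = 0.20298.
SE = √[p̂(1−p̂)(1/n₁+1/n₂)] = √[0.20298·0.79702·(1/262+1/477)] ≈ 0.030929.
z = (p̂₁ − p̂₂)/SE = (0.10305 − 0.25786)/0.030929 = -0.15481/0.030929 = -5.005.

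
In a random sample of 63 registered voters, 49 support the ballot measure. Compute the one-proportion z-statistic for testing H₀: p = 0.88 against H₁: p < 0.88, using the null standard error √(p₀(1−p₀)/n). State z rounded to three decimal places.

The sample proportion is 49/63 = 0.77778.
Null standard error: √(0.88·0.12/63) = √0.001676190 = 0.040941.
z = (0.77778 − 0.88)/0.040941 = -0.10222/0.040941 = -2.497.

z = -2.497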